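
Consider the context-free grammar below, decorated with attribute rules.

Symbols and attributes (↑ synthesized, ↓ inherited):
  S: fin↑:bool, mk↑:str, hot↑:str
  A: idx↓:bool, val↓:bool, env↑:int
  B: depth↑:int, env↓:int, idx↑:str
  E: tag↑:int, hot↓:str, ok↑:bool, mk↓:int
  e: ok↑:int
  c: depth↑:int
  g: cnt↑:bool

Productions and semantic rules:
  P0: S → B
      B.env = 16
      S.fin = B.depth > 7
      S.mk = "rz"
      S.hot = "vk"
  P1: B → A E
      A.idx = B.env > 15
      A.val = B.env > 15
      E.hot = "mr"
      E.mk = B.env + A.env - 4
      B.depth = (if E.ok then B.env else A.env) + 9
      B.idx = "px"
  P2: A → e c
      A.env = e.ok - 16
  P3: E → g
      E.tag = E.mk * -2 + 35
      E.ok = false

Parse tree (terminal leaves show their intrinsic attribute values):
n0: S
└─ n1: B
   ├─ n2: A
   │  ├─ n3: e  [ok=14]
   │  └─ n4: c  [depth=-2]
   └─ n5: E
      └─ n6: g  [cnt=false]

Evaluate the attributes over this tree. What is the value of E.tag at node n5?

1. n1.env = 16  [16]
2. n2.idx = true  [B.env > 15]
3. n2.val = true  [B.env > 15]
4. n3.ok = 14  [terminal]
5. n4.depth = -2  [terminal]
6. n2.env = -2  [e.ok - 16]
7. n5.hot = "mr"  ["mr"]
8. n5.mk = 10  [B.env + A.env - 4]
9. n6.cnt = false  [terminal]
10. n5.tag = 15  [E.mk * -2 + 35]
11. n5.ok = false  [false]
12. n1.depth = 7  [(if E.ok then B.env else A.env) + 9]
13. n1.idx = "px"  ["px"]
14. n0.fin = false  [B.depth > 7]
15. n0.mk = "rz"  ["rz"]
16. n0.hot = "vk"  ["vk"]

15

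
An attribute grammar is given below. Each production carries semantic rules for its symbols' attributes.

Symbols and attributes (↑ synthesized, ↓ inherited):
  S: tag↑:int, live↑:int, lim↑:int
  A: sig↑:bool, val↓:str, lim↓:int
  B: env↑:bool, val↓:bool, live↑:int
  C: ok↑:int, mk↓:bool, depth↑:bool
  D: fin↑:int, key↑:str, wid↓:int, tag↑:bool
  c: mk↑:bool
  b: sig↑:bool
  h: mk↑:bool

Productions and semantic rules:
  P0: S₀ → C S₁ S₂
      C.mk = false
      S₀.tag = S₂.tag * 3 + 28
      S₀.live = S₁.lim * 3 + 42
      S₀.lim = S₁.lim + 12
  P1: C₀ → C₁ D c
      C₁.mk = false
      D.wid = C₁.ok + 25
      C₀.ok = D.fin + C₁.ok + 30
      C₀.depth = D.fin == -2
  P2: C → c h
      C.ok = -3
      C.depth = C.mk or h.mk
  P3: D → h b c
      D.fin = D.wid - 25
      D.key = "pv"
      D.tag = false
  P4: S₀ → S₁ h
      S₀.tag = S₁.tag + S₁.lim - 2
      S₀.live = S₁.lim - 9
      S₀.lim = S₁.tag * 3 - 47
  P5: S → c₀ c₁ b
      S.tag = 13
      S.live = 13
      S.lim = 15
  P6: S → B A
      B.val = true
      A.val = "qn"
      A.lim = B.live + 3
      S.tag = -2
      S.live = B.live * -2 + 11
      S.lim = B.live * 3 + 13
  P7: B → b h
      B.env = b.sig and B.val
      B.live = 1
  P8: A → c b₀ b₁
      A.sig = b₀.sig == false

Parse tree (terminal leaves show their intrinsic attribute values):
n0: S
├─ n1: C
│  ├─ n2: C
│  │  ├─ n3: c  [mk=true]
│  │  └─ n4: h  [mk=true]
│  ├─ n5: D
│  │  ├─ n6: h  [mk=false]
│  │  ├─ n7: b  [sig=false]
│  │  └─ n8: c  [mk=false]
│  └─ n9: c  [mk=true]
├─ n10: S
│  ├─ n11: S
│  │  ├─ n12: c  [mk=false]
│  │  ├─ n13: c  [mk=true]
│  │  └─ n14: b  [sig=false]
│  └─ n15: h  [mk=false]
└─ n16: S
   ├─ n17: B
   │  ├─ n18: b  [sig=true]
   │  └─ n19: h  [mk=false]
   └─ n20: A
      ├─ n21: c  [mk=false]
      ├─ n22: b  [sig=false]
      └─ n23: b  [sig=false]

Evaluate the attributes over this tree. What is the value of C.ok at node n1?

24

1. n1.mk = false  [false]
2. n2.mk = false  [false]
3. n3.mk = true  [terminal]
4. n4.mk = true  [terminal]
5. n2.ok = -3  [-3]
6. n2.depth = true  [C.mk or h.mk]
7. n5.wid = 22  [C₁.ok + 25]
8. n6.mk = false  [terminal]
9. n7.sig = false  [terminal]
10. n8.mk = false  [terminal]
11. n5.fin = -3  [D.wid - 25]
12. n5.key = "pv"  ["pv"]
13. n5.tag = false  [false]
14. n9.mk = true  [terminal]
15. n1.ok = 24  [D.fin + C₁.ok + 30]
16. n1.depth = false  [D.fin == -2]
17. n12.mk = false  [terminal]
18. n13.mk = true  [terminal]
19. n14.sig = false  [terminal]
20. n11.tag = 13  [13]
21. n11.live = 13  [13]
22. n11.lim = 15  [15]
23. n15.mk = false  [terminal]
24. n10.tag = 26  [S₁.tag + S₁.lim - 2]
25. n10.live = 6  [S₁.lim - 9]
26. n10.lim = -8  [S₁.tag * 3 - 47]
27. n17.val = true  [true]
28. n18.sig = true  [terminal]
29. n19.mk = false  [terminal]
30. n17.env = true  [b.sig and B.val]
31. n17.live = 1  [1]
32. n20.val = "qn"  ["qn"]
33. n20.lim = 4  [B.live + 3]
34. n21.mk = false  [terminal]
35. n22.sig = false  [terminal]
36. n23.sig = false  [terminal]
37. n20.sig = true  [b₀.sig == false]
38. n16.tag = -2  [-2]
39. n16.live = 9  [B.live * -2 + 11]
40. n16.lim = 16  [B.live * 3 + 13]
41. n0.tag = 22  [S₂.tag * 3 + 28]
42. n0.live = 18  [S₁.lim * 3 + 42]
43. n0.lim = 4  [S₁.lim + 12]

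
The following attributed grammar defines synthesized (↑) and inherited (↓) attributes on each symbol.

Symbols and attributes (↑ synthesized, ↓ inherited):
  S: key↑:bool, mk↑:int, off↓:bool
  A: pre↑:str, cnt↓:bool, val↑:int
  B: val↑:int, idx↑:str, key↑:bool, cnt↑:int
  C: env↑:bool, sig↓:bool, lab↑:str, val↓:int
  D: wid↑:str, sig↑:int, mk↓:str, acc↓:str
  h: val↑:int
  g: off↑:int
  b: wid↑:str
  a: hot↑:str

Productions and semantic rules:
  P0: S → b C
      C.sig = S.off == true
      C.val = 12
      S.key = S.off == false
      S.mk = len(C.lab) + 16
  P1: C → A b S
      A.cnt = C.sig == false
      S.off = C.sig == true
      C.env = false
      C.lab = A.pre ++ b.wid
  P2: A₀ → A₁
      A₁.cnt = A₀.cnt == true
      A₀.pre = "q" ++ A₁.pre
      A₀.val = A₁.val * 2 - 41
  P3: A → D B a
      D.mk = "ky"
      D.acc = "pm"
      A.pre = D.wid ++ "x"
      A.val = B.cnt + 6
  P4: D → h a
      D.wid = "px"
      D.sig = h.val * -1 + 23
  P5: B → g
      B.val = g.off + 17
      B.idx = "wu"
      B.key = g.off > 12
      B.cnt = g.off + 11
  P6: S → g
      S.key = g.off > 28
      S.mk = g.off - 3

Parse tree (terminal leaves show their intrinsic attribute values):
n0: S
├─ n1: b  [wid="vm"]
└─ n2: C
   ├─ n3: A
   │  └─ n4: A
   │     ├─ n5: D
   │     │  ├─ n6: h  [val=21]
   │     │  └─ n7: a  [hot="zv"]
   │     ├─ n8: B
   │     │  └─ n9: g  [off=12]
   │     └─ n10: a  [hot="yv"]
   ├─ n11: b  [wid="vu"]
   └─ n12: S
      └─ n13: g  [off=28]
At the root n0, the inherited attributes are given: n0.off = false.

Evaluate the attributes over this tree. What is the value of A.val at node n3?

1. n0.off = false  [given at root]
2. n1.wid = "vm"  [terminal]
3. n2.sig = false  [S.off == true]
4. n2.val = 12  [12]
5. n3.cnt = true  [C.sig == false]
6. n4.cnt = true  [A₀.cnt == true]
7. n5.mk = "ky"  ["ky"]
8. n5.acc = "pm"  ["pm"]
9. n6.val = 21  [terminal]
10. n7.hot = "zv"  [terminal]
11. n5.wid = "px"  ["px"]
12. n5.sig = 2  [h.val * -1 + 23]
13. n9.off = 12  [terminal]
14. n8.val = 29  [g.off + 17]
15. n8.idx = "wu"  ["wu"]
16. n8.key = false  [g.off > 12]
17. n8.cnt = 23  [g.off + 11]
18. n10.hot = "yv"  [terminal]
19. n4.pre = "pxx"  [D.wid ++ "x"]
20. n4.val = 29  [B.cnt + 6]
21. n3.pre = "qpxx"  ["q" ++ A₁.pre]
22. n3.val = 17  [A₁.val * 2 - 41]
23. n11.wid = "vu"  [terminal]
24. n12.off = false  [C.sig == true]
25. n13.off = 28  [terminal]
26. n12.key = false  [g.off > 28]
27. n12.mk = 25  [g.off - 3]
28. n2.env = false  [false]
29. n2.lab = "qpxxvu"  [A.pre ++ b.wid]
30. n0.key = true  [S.off == false]
31. n0.mk = 22  [len(C.lab) + 16]

17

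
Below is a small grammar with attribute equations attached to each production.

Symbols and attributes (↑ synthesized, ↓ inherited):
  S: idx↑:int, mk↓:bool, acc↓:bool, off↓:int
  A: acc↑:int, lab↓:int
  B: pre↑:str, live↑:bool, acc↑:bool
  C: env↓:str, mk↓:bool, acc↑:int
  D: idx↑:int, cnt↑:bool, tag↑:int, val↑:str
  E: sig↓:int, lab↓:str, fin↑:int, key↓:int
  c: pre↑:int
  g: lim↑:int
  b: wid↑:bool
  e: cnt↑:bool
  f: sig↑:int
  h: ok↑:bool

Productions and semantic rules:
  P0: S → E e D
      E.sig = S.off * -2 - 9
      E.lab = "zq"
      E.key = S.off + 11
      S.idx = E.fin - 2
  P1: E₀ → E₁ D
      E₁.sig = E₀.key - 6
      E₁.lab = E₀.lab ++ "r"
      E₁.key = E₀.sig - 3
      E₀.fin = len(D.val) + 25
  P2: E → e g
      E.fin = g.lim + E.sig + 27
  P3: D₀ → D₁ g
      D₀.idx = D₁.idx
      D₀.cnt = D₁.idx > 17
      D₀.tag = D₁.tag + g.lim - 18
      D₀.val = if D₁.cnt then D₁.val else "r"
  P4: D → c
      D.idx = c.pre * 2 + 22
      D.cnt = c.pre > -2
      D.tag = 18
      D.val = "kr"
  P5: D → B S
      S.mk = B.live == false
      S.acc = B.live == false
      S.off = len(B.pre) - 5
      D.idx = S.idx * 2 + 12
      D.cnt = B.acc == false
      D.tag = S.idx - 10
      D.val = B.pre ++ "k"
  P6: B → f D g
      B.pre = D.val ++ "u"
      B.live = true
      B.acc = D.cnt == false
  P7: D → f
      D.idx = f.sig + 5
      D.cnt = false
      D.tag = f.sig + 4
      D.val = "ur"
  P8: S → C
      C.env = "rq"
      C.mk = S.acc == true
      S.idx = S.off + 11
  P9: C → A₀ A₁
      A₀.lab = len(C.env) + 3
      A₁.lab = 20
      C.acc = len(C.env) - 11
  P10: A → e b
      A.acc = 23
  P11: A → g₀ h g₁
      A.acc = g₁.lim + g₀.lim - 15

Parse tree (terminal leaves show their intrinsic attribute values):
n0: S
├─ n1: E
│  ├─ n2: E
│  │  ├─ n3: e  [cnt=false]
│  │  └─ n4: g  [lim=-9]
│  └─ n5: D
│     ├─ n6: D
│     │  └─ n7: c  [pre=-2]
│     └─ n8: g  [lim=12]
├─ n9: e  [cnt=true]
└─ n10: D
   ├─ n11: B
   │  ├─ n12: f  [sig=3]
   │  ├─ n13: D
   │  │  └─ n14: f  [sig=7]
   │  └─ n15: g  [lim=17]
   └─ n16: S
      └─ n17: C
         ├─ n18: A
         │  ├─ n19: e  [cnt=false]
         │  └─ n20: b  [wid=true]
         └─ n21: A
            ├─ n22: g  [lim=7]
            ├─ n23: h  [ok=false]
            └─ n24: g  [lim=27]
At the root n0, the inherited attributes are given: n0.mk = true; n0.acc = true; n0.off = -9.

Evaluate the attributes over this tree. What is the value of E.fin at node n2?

1. n0.mk = true  [given at root]
2. n0.acc = true  [given at root]
3. n0.off = -9  [given at root]
4. n1.sig = 9  [S.off * -2 - 9]
5. n1.lab = "zq"  ["zq"]
6. n1.key = 2  [S.off + 11]
7. n2.sig = -4  [E₀.key - 6]
8. n2.lab = "zqr"  [E₀.lab ++ "r"]
9. n2.key = 6  [E₀.sig - 3]
10. n3.cnt = false  [terminal]
11. n4.lim = -9  [terminal]
12. n2.fin = 14  [g.lim + E.sig + 27]
13. n7.pre = -2  [terminal]
14. n6.idx = 18  [c.pre * 2 + 22]
15. n6.cnt = false  [c.pre > -2]
16. n6.tag = 18  [18]
17. n6.val = "kr"  ["kr"]
18. n8.lim = 12  [terminal]
19. n5.idx = 18  [D₁.idx]
20. n5.cnt = true  [D₁.idx > 17]
21. n5.tag = 12  [D₁.tag + g.lim - 18]
22. n5.val = "r"  [if D₁.cnt then D₁.val else "r"]
23. n1.fin = 26  [len(D.val) + 25]
24. n9.cnt = true  [terminal]
25. n12.sig = 3  [terminal]
26. n14.sig = 7  [terminal]
27. n13.idx = 12  [f.sig + 5]
28. n13.cnt = false  [false]
29. n13.tag = 11  [f.sig + 4]
30. n13.val = "ur"  ["ur"]
31. n15.lim = 17  [terminal]
32. n11.pre = "uru"  [D.val ++ "u"]
33. n11.live = true  [true]
34. n11.acc = true  [D.cnt == false]
35. n16.mk = false  [B.live == false]
36. n16.acc = false  [B.live == false]
37. n16.off = -2  [len(B.pre) - 5]
38. n17.env = "rq"  ["rq"]
39. n17.mk = false  [S.acc == true]
40. n18.lab = 5  [len(C.env) + 3]
41. n19.cnt = false  [terminal]
42. n20.wid = true  [terminal]
43. n18.acc = 23  [23]
44. n21.lab = 20  [20]
45. n22.lim = 7  [terminal]
46. n23.ok = false  [terminal]
47. n24.lim = 27  [terminal]
48. n21.acc = 19  [g₁.lim + g₀.lim - 15]
49. n17.acc = -9  [len(C.env) - 11]
50. n16.idx = 9  [S.off + 11]
51. n10.idx = 30  [S.idx * 2 + 12]
52. n10.cnt = false  [B.acc == false]
53. n10.tag = -1  [S.idx - 10]
54. n10.val = "uruk"  [B.pre ++ "k"]
55. n0.idx = 24  [E.fin - 2]

14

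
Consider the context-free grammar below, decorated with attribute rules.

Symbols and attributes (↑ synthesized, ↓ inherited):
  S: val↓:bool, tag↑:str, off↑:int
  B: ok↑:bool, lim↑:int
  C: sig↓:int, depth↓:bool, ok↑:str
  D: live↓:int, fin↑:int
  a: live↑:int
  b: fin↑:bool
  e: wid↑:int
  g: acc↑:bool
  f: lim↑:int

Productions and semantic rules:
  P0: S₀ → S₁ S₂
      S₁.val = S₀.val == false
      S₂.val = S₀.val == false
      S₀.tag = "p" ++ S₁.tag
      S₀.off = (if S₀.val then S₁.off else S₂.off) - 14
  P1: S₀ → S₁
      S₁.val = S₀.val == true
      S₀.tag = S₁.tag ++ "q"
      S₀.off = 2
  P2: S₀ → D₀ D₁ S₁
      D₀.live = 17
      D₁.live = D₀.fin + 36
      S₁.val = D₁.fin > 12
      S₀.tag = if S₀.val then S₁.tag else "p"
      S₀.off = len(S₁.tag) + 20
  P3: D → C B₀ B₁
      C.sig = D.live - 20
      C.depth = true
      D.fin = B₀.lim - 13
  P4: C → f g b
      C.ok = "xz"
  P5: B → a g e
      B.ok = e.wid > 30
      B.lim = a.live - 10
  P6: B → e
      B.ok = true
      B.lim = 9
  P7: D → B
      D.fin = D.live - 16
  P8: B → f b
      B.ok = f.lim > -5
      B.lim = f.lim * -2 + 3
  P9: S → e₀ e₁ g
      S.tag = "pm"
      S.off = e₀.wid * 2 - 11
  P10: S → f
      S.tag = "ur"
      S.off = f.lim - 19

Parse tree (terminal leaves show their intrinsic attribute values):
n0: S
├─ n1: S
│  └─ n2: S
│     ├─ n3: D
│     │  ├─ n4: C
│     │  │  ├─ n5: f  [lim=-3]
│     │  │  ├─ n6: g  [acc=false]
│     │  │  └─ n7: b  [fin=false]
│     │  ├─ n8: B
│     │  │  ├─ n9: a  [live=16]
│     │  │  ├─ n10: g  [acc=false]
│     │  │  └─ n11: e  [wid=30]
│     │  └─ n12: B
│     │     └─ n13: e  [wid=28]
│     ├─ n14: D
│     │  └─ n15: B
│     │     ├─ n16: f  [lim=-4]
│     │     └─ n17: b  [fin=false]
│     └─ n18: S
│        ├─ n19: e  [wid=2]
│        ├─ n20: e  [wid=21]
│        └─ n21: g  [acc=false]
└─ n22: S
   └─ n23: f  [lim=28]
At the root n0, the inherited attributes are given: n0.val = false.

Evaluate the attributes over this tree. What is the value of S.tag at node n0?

"ppmq"

1. n0.val = false  [given at root]
2. n1.val = true  [S₀.val == false]
3. n2.val = true  [S₀.val == true]
4. n3.live = 17  [17]
5. n4.sig = -3  [D.live - 20]
6. n4.depth = true  [true]
7. n5.lim = -3  [terminal]
8. n6.acc = false  [terminal]
9. n7.fin = false  [terminal]
10. n4.ok = "xz"  ["xz"]
11. n9.live = 16  [terminal]
12. n10.acc = false  [terminal]
13. n11.wid = 30  [terminal]
14. n8.ok = false  [e.wid > 30]
15. n8.lim = 6  [a.live - 10]
16. n13.wid = 28  [terminal]
17. n12.ok = true  [true]
18. n12.lim = 9  [9]
19. n3.fin = -7  [B₀.lim - 13]
20. n14.live = 29  [D₀.fin + 36]
21. n16.lim = -4  [terminal]
22. n17.fin = false  [terminal]
23. n15.ok = true  [f.lim > -5]
24. n15.lim = 11  [f.lim * -2 + 3]
25. n14.fin = 13  [D.live - 16]
26. n18.val = true  [D₁.fin > 12]
27. n19.wid = 2  [terminal]
28. n20.wid = 21  [terminal]
29. n21.acc = false  [terminal]
30. n18.tag = "pm"  ["pm"]
31. n18.off = -7  [e₀.wid * 2 - 11]
32. n2.tag = "pm"  [if S₀.val then S₁.tag else "p"]
33. n2.off = 22  [len(S₁.tag) + 20]
34. n1.tag = "pmq"  [S₁.tag ++ "q"]
35. n1.off = 2  [2]
36. n22.val = true  [S₀.val == false]
37. n23.lim = 28  [terminal]
38. n22.tag = "ur"  ["ur"]
39. n22.off = 9  [f.lim - 19]
40. n0.tag = "ppmq"  ["p" ++ S₁.tag]
41. n0.off = -5  [(if S₀.val then S₁.off else S₂.off) - 14]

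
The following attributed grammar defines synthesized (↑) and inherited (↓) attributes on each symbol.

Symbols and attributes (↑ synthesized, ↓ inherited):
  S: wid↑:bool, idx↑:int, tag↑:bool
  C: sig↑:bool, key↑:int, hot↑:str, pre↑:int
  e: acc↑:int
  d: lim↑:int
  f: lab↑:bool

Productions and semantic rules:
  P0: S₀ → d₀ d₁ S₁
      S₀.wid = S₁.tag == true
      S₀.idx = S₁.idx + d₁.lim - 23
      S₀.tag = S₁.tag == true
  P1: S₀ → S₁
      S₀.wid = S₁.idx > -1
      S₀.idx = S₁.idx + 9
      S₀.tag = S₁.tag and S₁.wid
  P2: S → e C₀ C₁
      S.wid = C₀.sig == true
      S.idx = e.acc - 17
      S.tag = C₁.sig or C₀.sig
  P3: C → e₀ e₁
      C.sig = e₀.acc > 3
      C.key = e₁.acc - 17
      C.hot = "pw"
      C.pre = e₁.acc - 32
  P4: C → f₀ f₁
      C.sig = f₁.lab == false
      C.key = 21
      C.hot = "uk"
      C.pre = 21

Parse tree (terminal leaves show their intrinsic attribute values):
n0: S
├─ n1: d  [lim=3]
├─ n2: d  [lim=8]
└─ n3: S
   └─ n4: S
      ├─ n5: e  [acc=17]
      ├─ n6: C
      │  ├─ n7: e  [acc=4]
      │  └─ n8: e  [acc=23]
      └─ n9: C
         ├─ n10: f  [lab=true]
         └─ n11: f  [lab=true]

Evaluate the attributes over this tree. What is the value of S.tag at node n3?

1. n1.lim = 3  [terminal]
2. n2.lim = 8  [terminal]
3. n5.acc = 17  [terminal]
4. n7.acc = 4  [terminal]
5. n8.acc = 23  [terminal]
6. n6.sig = true  [e₀.acc > 3]
7. n6.key = 6  [e₁.acc - 17]
8. n6.hot = "pw"  ["pw"]
9. n6.pre = -9  [e₁.acc - 32]
10. n10.lab = true  [terminal]
11. n11.lab = true  [terminal]
12. n9.sig = false  [f₁.lab == false]
13. n9.key = 21  [21]
14. n9.hot = "uk"  ["uk"]
15. n9.pre = 21  [21]
16. n4.wid = true  [C₀.sig == true]
17. n4.idx = 0  [e.acc - 17]
18. n4.tag = true  [C₁.sig or C₀.sig]
19. n3.wid = true  [S₁.idx > -1]
20. n3.idx = 9  [S₁.idx + 9]
21. n3.tag = true  [S₁.tag and S₁.wid]
22. n0.wid = true  [S₁.tag == true]
23. n0.idx = -6  [S₁.idx + d₁.lim - 23]
24. n0.tag = true  [S₁.tag == true]

true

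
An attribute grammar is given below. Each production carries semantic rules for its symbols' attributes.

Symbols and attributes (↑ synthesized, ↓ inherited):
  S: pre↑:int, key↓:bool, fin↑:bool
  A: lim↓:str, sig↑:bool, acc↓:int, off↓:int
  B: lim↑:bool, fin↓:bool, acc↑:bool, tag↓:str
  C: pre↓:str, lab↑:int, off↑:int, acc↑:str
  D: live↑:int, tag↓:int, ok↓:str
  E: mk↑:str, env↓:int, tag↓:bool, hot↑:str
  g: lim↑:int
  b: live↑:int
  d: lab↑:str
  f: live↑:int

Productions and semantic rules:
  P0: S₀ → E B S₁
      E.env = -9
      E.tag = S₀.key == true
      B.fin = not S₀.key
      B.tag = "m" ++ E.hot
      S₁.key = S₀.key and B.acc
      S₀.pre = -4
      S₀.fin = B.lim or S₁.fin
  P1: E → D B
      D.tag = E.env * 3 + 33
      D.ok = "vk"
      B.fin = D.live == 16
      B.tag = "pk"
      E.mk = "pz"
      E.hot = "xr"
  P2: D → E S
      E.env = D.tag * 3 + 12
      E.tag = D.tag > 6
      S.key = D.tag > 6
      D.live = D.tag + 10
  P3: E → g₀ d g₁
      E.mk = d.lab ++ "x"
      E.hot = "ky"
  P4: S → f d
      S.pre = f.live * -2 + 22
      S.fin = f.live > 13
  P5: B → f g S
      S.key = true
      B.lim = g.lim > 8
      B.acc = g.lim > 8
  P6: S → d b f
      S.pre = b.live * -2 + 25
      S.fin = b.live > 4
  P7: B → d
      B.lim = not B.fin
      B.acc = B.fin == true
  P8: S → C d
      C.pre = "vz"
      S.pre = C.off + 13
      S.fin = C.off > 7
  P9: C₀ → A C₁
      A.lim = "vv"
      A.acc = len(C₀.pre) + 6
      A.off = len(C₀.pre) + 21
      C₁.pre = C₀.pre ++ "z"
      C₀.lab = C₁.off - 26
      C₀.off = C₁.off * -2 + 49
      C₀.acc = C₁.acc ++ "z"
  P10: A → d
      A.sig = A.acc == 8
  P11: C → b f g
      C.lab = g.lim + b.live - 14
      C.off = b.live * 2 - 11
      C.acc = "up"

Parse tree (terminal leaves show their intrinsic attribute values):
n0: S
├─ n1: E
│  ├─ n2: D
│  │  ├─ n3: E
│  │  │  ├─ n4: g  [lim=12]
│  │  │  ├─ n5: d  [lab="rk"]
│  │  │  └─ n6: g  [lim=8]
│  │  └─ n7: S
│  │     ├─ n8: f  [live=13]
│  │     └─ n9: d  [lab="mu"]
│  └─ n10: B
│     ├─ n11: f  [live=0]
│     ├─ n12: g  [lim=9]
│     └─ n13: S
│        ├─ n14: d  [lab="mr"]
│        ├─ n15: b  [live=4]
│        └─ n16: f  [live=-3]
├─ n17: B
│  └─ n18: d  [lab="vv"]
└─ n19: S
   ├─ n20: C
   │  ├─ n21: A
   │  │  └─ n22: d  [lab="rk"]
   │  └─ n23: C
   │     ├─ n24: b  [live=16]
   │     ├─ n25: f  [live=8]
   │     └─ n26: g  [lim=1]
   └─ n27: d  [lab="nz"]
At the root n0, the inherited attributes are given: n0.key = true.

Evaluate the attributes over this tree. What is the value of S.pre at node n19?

1. n0.key = true  [given at root]
2. n1.env = -9  [-9]
3. n1.tag = true  [S₀.key == true]
4. n2.tag = 6  [E.env * 3 + 33]
5. n2.ok = "vk"  ["vk"]
6. n3.env = 30  [D.tag * 3 + 12]
7. n3.tag = false  [D.tag > 6]
8. n4.lim = 12  [terminal]
9. n5.lab = "rk"  [terminal]
10. n6.lim = 8  [terminal]
11. n3.mk = "rkx"  [d.lab ++ "x"]
12. n3.hot = "ky"  ["ky"]
13. n7.key = false  [D.tag > 6]
14. n8.live = 13  [terminal]
15. n9.lab = "mu"  [terminal]
16. n7.pre = -4  [f.live * -2 + 22]
17. n7.fin = false  [f.live > 13]
18. n2.live = 16  [D.tag + 10]
19. n10.fin = true  [D.live == 16]
20. n10.tag = "pk"  ["pk"]
21. n11.live = 0  [terminal]
22. n12.lim = 9  [terminal]
23. n13.key = true  [true]
24. n14.lab = "mr"  [terminal]
25. n15.live = 4  [terminal]
26. n16.live = -3  [terminal]
27. n13.pre = 17  [b.live * -2 + 25]
28. n13.fin = false  [b.live > 4]
29. n10.lim = true  [g.lim > 8]
30. n10.acc = true  [g.lim > 8]
31. n1.mk = "pz"  ["pz"]
32. n1.hot = "xr"  ["xr"]
33. n17.fin = false  [not S₀.key]
34. n17.tag = "mxr"  ["m" ++ E.hot]
35. n18.lab = "vv"  [terminal]
36. n17.lim = true  [not B.fin]
37. n17.acc = false  [B.fin == true]
38. n19.key = false  [S₀.key and B.acc]
39. n20.pre = "vz"  ["vz"]
40. n21.lim = "vv"  ["vv"]
41. n21.acc = 8  [len(C₀.pre) + 6]
42. n21.off = 23  [len(C₀.pre) + 21]
43. n22.lab = "rk"  [terminal]
44. n21.sig = true  [A.acc == 8]
45. n23.pre = "vzz"  [C₀.pre ++ "z"]
46. n24.live = 16  [terminal]
47. n25.live = 8  [terminal]
48. n26.lim = 1  [terminal]
49. n23.lab = 3  [g.lim + b.live - 14]
50. n23.off = 21  [b.live * 2 - 11]
51. n23.acc = "up"  ["up"]
52. n20.lab = -5  [C₁.off - 26]
53. n20.off = 7  [C₁.off * -2 + 49]
54. n20.acc = "upz"  [C₁.acc ++ "z"]
55. n27.lab = "nz"  [terminal]
56. n19.pre = 20  [C.off + 13]
57. n19.fin = false  [C.off > 7]
58. n0.pre = -4  [-4]
59. n0.fin = true  [B.lim or S₁.fin]

20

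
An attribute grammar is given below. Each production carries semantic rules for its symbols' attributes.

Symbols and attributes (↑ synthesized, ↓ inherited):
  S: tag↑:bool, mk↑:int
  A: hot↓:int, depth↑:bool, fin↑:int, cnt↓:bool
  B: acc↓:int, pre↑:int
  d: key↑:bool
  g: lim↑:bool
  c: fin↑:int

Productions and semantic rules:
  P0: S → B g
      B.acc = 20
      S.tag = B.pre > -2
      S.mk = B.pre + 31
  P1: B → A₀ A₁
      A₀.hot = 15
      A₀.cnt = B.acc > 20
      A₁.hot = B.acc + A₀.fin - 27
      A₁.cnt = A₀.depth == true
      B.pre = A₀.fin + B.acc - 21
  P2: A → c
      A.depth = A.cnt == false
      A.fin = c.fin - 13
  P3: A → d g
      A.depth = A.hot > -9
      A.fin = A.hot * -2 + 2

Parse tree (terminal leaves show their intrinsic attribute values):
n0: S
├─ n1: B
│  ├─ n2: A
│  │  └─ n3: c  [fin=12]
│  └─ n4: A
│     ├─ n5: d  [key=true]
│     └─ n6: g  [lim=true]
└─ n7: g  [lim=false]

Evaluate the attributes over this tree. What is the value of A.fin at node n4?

18

1. n1.acc = 20  [20]
2. n2.hot = 15  [15]
3. n2.cnt = false  [B.acc > 20]
4. n3.fin = 12  [terminal]
5. n2.depth = true  [A.cnt == false]
6. n2.fin = -1  [c.fin - 13]
7. n4.hot = -8  [B.acc + A₀.fin - 27]
8. n4.cnt = true  [A₀.depth == true]
9. n5.key = true  [terminal]
10. n6.lim = true  [terminal]
11. n4.depth = true  [A.hot > -9]
12. n4.fin = 18  [A.hot * -2 + 2]
13. n1.pre = -2  [A₀.fin + B.acc - 21]
14. n7.lim = false  [terminal]
15. n0.tag = false  [B.pre > -2]
16. n0.mk = 29  [B.pre + 31]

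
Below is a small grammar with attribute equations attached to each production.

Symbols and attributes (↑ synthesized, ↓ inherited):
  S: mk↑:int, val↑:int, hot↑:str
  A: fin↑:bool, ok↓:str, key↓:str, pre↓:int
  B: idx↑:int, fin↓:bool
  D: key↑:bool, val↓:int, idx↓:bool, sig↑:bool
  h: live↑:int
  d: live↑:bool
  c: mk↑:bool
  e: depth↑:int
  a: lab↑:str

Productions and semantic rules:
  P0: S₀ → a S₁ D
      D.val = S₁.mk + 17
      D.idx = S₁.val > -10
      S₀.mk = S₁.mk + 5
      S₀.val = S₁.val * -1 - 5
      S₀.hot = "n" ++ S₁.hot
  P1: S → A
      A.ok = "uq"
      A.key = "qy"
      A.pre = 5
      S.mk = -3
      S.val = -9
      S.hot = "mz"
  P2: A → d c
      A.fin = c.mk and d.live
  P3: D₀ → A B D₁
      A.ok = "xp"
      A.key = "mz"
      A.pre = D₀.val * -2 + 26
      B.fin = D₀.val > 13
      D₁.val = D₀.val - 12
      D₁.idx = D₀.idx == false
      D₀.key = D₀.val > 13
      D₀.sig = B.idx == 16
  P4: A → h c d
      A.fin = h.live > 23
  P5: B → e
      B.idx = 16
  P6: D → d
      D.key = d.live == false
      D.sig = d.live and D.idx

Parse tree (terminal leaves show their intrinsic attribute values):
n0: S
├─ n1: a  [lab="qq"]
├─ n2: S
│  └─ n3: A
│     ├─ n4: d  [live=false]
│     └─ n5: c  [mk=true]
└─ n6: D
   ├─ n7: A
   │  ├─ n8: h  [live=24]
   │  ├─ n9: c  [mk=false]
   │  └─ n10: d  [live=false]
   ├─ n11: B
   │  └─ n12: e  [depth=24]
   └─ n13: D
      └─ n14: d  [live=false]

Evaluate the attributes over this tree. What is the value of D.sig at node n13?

1. n1.lab = "qq"  [terminal]
2. n3.ok = "uq"  ["uq"]
3. n3.key = "qy"  ["qy"]
4. n3.pre = 5  [5]
5. n4.live = false  [terminal]
6. n5.mk = true  [terminal]
7. n3.fin = false  [c.mk and d.live]
8. n2.mk = -3  [-3]
9. n2.val = -9  [-9]
10. n2.hot = "mz"  ["mz"]
11. n6.val = 14  [S₁.mk + 17]
12. n6.idx = true  [S₁.val > -10]
13. n7.ok = "xp"  ["xp"]
14. n7.key = "mz"  ["mz"]
15. n7.pre = -2  [D₀.val * -2 + 26]
16. n8.live = 24  [terminal]
17. n9.mk = false  [terminal]
18. n10.live = false  [terminal]
19. n7.fin = true  [h.live > 23]
20. n11.fin = true  [D₀.val > 13]
21. n12.depth = 24  [terminal]
22. n11.idx = 16  [16]
23. n13.val = 2  [D₀.val - 12]
24. n13.idx = false  [D₀.idx == false]
25. n14.live = false  [terminal]
26. n13.key = true  [d.live == false]
27. n13.sig = false  [d.live and D.idx]
28. n6.key = true  [D₀.val > 13]
29. n6.sig = true  [B.idx == 16]
30. n0.mk = 2  [S₁.mk + 5]
31. n0.val = 4  [S₁.val * -1 - 5]
32. n0.hot = "nmz"  ["n" ++ S₁.hot]

false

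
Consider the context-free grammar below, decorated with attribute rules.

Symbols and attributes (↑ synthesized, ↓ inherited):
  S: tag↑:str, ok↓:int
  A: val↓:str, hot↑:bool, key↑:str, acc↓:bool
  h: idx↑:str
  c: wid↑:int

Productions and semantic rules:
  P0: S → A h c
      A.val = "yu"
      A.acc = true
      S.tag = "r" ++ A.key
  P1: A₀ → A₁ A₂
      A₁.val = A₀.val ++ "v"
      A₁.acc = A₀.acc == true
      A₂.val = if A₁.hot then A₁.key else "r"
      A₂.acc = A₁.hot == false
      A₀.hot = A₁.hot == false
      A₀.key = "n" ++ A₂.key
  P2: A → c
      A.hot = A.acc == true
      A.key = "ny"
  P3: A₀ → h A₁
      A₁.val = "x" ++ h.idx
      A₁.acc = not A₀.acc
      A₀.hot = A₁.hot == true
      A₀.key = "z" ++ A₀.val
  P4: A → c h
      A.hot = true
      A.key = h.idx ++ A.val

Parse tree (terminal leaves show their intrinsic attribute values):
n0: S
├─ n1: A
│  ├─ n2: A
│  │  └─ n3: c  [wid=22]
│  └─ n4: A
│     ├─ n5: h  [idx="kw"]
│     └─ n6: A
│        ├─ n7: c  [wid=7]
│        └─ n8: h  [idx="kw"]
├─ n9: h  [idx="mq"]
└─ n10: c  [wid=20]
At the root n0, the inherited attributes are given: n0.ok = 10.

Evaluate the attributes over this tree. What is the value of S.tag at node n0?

"rnzny"

1. n0.ok = 10  [given at root]
2. n1.val = "yu"  ["yu"]
3. n1.acc = true  [true]
4. n2.val = "yuv"  [A₀.val ++ "v"]
5. n2.acc = true  [A₀.acc == true]
6. n3.wid = 22  [terminal]
7. n2.hot = true  [A.acc == true]
8. n2.key = "ny"  ["ny"]
9. n4.val = "ny"  [if A₁.hot then A₁.key else "r"]
10. n4.acc = false  [A₁.hot == false]
11. n5.idx = "kw"  [terminal]
12. n6.val = "xkw"  ["x" ++ h.idx]
13. n6.acc = true  [not A₀.acc]
14. n7.wid = 7  [terminal]
15. n8.idx = "kw"  [terminal]
16. n6.hot = true  [true]
17. n6.key = "kwxkw"  [h.idx ++ A.val]
18. n4.hot = true  [A₁.hot == true]
19. n4.key = "zny"  ["z" ++ A₀.val]
20. n1.hot = false  [A₁.hot == false]
21. n1.key = "nzny"  ["n" ++ A₂.key]
22. n9.idx = "mq"  [terminal]
23. n10.wid = 20  [terminal]
24. n0.tag = "rnzny"  ["r" ++ A.key]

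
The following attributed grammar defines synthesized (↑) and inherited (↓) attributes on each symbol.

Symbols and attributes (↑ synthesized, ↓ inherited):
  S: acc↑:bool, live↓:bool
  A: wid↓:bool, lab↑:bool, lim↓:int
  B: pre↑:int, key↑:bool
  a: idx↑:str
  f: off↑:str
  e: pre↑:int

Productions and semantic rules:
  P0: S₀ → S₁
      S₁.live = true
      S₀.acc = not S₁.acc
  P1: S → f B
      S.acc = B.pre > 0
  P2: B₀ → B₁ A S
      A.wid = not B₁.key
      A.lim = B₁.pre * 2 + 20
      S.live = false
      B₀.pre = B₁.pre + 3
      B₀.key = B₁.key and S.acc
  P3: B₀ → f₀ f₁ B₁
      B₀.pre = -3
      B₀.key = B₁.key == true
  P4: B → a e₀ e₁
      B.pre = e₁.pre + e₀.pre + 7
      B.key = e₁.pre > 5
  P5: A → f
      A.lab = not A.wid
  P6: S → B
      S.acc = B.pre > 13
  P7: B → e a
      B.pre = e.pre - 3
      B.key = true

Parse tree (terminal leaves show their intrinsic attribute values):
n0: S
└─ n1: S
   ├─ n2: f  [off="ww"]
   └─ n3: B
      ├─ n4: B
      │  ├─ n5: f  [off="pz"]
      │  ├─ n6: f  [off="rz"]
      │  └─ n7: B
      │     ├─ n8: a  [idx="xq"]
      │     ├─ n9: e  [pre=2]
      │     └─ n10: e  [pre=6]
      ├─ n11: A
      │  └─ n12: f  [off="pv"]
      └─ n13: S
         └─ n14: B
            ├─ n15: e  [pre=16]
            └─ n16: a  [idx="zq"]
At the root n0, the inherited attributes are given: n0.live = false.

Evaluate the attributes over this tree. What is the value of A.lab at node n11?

1. n0.live = false  [given at root]
2. n1.live = true  [true]
3. n2.off = "ww"  [terminal]
4. n5.off = "pz"  [terminal]
5. n6.off = "rz"  [terminal]
6. n8.idx = "xq"  [terminal]
7. n9.pre = 2  [terminal]
8. n10.pre = 6  [terminal]
9. n7.pre = 15  [e₁.pre + e₀.pre + 7]
10. n7.key = true  [e₁.pre > 5]
11. n4.pre = -3  [-3]
12. n4.key = true  [B₁.key == true]
13. n11.wid = false  [not B₁.key]
14. n11.lim = 14  [B₁.pre * 2 + 20]
15. n12.off = "pv"  [terminal]
16. n11.lab = true  [not A.wid]
17. n13.live = false  [false]
18. n15.pre = 16  [terminal]
19. n16.idx = "zq"  [terminal]
20. n14.pre = 13  [e.pre - 3]
21. n14.key = true  [true]
22. n13.acc = false  [B.pre > 13]
23. n3.pre = 0  [B₁.pre + 3]
24. n3.key = false  [B₁.key and S.acc]
25. n1.acc = false  [B.pre > 0]
26. n0.acc = true  [not S₁.acc]

true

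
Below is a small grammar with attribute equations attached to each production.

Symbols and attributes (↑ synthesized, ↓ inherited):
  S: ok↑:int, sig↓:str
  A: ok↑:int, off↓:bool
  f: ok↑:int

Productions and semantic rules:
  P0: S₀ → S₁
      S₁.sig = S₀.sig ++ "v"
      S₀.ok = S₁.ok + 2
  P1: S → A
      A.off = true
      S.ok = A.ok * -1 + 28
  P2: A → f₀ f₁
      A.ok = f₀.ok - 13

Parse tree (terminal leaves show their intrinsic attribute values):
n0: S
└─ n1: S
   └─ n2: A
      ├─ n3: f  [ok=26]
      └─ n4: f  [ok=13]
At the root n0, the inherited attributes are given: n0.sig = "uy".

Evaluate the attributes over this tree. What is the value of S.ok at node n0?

17

1. n0.sig = "uy"  [given at root]
2. n1.sig = "uyv"  [S₀.sig ++ "v"]
3. n2.off = true  [true]
4. n3.ok = 26  [terminal]
5. n4.ok = 13  [terminal]
6. n2.ok = 13  [f₀.ok - 13]
7. n1.ok = 15  [A.ok * -1 + 28]
8. n0.ok = 17  [S₁.ok + 2]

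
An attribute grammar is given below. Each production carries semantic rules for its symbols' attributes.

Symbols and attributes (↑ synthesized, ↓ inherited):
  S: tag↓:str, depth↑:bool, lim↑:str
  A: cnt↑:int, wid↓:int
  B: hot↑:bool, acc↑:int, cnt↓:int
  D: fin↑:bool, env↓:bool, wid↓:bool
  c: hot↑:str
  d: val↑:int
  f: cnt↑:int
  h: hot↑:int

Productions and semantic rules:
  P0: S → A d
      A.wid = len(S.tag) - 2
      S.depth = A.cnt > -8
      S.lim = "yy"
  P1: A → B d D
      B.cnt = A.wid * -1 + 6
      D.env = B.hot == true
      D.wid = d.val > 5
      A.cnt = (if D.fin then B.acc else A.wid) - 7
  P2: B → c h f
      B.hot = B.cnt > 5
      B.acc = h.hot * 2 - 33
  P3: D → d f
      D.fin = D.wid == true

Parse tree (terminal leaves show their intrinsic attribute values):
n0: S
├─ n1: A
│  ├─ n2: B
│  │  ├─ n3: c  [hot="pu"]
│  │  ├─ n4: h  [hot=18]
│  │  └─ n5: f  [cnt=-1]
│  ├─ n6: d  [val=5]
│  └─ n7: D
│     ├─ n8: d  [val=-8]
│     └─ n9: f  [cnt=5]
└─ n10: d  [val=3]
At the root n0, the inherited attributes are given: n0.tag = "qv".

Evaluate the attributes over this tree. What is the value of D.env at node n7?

1. n0.tag = "qv"  [given at root]
2. n1.wid = 0  [len(S.tag) - 2]
3. n2.cnt = 6  [A.wid * -1 + 6]
4. n3.hot = "pu"  [terminal]
5. n4.hot = 18  [terminal]
6. n5.cnt = -1  [terminal]
7. n2.hot = true  [B.cnt > 5]
8. n2.acc = 3  [h.hot * 2 - 33]
9. n6.val = 5  [terminal]
10. n7.env = true  [B.hot == true]
11. n7.wid = false  [d.val > 5]
12. n8.val = -8  [terminal]
13. n9.cnt = 5  [terminal]
14. n7.fin = false  [D.wid == true]
15. n1.cnt = -7  [(if D.fin then B.acc else A.wid) - 7]
16. n10.val = 3  [terminal]
17. n0.depth = true  [A.cnt > -8]
18. n0.lim = "yy"  ["yy"]

true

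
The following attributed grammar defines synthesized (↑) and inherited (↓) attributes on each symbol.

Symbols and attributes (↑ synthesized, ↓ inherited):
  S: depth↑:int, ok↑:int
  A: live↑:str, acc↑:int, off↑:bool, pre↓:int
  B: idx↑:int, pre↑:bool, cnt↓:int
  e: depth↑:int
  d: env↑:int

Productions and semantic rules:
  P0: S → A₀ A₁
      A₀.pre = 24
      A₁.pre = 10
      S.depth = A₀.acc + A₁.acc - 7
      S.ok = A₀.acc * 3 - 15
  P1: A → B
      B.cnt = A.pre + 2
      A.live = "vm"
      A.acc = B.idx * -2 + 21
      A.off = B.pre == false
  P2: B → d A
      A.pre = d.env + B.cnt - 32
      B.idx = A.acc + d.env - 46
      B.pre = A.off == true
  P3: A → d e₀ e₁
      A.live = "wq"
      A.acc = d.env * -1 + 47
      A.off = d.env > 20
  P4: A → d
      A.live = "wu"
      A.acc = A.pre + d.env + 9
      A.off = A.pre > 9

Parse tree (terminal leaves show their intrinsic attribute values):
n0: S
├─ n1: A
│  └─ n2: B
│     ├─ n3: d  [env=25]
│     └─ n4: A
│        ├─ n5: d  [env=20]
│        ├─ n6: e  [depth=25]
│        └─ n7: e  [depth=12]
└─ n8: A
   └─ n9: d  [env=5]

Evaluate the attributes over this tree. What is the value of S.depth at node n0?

26

1. n1.pre = 24  [24]
2. n2.cnt = 26  [A.pre + 2]
3. n3.env = 25  [terminal]
4. n4.pre = 19  [d.env + B.cnt - 32]
5. n5.env = 20  [terminal]
6. n6.depth = 25  [terminal]
7. n7.depth = 12  [terminal]
8. n4.live = "wq"  ["wq"]
9. n4.acc = 27  [d.env * -1 + 47]
10. n4.off = false  [d.env > 20]
11. n2.idx = 6  [A.acc + d.env - 46]
12. n2.pre = false  [A.off == true]
13. n1.live = "vm"  ["vm"]
14. n1.acc = 9  [B.idx * -2 + 21]
15. n1.off = true  [B.pre == false]
16. n8.pre = 10  [10]
17. n9.env = 5  [terminal]
18. n8.live = "wu"  ["wu"]
19. n8.acc = 24  [A.pre + d.env + 9]
20. n8.off = true  [A.pre > 9]
21. n0.depth = 26  [A₀.acc + A₁.acc - 7]
22. n0.ok = 12  [A₀.acc * 3 - 15]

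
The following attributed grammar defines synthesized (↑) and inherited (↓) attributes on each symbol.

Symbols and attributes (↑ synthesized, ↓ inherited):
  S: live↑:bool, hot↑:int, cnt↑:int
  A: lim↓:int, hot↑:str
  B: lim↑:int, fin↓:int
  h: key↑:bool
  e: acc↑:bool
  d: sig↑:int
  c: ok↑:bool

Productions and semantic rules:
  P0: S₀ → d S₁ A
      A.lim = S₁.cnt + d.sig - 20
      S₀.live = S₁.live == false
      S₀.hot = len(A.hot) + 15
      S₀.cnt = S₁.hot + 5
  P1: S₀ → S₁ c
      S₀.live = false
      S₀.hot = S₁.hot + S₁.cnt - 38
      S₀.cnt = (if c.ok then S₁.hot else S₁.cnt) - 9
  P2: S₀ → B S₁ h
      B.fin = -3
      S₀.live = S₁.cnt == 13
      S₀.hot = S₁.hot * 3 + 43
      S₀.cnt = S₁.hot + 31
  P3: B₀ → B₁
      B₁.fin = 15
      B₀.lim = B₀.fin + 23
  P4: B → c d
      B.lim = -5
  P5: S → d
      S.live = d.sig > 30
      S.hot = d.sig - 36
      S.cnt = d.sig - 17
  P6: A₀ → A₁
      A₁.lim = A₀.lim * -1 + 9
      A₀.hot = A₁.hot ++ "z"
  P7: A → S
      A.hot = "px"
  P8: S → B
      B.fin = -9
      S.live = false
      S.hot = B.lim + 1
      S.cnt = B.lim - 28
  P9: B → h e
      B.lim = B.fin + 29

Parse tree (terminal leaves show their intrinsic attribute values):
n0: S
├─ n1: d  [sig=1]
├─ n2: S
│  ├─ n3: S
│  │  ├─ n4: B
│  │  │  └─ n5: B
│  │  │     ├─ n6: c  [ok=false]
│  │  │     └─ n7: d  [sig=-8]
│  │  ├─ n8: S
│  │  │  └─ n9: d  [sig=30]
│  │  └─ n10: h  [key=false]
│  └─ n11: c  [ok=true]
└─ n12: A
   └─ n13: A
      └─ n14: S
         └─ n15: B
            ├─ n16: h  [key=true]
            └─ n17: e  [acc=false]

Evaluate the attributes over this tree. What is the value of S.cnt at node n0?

1. n1.sig = 1  [terminal]
2. n4.fin = -3  [-3]
3. n5.fin = 15  [15]
4. n6.ok = false  [terminal]
5. n7.sig = -8  [terminal]
6. n5.lim = -5  [-5]
7. n4.lim = 20  [B₀.fin + 23]
8. n9.sig = 30  [terminal]
9. n8.live = false  [d.sig > 30]
10. n8.hot = -6  [d.sig - 36]
11. n8.cnt = 13  [d.sig - 17]
12. n10.key = false  [terminal]
13. n3.live = true  [S₁.cnt == 13]
14. n3.hot = 25  [S₁.hot * 3 + 43]
15. n3.cnt = 25  [S₁.hot + 31]
16. n11.ok = true  [terminal]
17. n2.live = false  [false]
18. n2.hot = 12  [S₁.hot + S₁.cnt - 38]
19. n2.cnt = 16  [(if c.ok then S₁.hot else S₁.cnt) - 9]
20. n12.lim = -3  [S₁.cnt + d.sig - 20]
21. n13.lim = 12  [A₀.lim * -1 + 9]
22. n15.fin = -9  [-9]
23. n16.key = true  [terminal]
24. n17.acc = false  [terminal]
25. n15.lim = 20  [B.fin + 29]
26. n14.live = false  [false]
27. n14.hot = 21  [B.lim + 1]
28. n14.cnt = -8  [B.lim - 28]
29. n13.hot = "px"  ["px"]
30. n12.hot = "pxz"  [A₁.hot ++ "z"]
31. n0.live = true  [S₁.live == false]
32. n0.hot = 18  [len(A.hot) + 15]
33. n0.cnt = 17  [S₁.hot + 5]

17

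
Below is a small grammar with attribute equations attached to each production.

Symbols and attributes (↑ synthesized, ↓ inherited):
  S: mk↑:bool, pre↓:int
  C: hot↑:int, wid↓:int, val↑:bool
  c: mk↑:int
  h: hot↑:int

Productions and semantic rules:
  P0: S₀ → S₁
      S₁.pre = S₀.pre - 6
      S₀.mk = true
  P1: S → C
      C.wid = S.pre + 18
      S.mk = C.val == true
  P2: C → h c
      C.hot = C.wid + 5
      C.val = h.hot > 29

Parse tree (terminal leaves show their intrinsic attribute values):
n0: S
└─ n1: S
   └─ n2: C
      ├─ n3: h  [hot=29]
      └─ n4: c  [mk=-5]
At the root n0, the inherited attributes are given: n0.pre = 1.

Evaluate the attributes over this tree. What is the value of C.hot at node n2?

18

1. n0.pre = 1  [given at root]
2. n1.pre = -5  [S₀.pre - 6]
3. n2.wid = 13  [S.pre + 18]
4. n3.hot = 29  [terminal]
5. n4.mk = -5  [terminal]
6. n2.hot = 18  [C.wid + 5]
7. n2.val = false  [h.hot > 29]
8. n1.mk = false  [C.val == true]
9. n0.mk = true  [true]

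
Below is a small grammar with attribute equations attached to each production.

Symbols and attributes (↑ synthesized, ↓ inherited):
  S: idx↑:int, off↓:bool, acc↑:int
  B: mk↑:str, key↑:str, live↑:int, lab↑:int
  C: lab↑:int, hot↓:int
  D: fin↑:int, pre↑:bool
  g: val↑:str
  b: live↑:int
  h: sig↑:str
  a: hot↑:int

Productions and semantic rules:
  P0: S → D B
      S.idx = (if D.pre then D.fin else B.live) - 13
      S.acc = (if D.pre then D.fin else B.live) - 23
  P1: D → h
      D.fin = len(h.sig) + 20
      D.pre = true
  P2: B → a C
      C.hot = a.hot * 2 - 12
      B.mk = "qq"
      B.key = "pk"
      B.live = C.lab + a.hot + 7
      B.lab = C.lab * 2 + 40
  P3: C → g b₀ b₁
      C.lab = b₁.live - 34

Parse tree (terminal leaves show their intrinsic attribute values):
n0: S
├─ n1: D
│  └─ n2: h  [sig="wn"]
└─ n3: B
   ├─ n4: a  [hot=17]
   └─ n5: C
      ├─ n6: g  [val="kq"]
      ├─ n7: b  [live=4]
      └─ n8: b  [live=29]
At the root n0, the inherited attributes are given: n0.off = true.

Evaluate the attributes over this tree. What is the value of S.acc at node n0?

1. n0.off = true  [given at root]
2. n2.sig = "wn"  [terminal]
3. n1.fin = 22  [len(h.sig) + 20]
4. n1.pre = true  [true]
5. n4.hot = 17  [terminal]
6. n5.hot = 22  [a.hot * 2 - 12]
7. n6.val = "kq"  [terminal]
8. n7.live = 4  [terminal]
9. n8.live = 29  [terminal]
10. n5.lab = -5  [b₁.live - 34]
11. n3.mk = "qq"  ["qq"]
12. n3.key = "pk"  ["pk"]
13. n3.live = 19  [C.lab + a.hot + 7]
14. n3.lab = 30  [C.lab * 2 + 40]
15. n0.idx = 9  [(if D.pre then D.fin else B.live) - 13]
16. n0.acc = -1  [(if D.pre then D.fin else B.live) - 23]

-1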